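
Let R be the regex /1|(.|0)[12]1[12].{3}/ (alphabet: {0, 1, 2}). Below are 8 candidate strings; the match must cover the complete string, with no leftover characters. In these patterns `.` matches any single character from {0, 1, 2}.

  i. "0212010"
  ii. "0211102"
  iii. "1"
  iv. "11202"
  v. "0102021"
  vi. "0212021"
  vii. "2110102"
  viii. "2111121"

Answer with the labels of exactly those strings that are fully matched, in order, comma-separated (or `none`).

i, ii, iii, vi, viii

i. "0212010" → match
ii. "0211102" → match
iii. "1" → match
iv. "11202" → no match
v. "0102021" → no match
vi. "0212021" → match
vii. "2110102" → no match
viii. "2111121" → match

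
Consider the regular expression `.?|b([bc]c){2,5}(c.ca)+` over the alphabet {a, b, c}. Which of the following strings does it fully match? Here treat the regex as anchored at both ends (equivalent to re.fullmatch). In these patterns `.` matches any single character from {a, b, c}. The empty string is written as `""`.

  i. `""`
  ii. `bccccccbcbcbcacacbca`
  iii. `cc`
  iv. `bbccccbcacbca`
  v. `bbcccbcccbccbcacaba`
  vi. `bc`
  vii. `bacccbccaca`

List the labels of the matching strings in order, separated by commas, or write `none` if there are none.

i, iv

i → match
ii → no match
iii → no match
iv → match
v → no match
vi → no match
vii → no match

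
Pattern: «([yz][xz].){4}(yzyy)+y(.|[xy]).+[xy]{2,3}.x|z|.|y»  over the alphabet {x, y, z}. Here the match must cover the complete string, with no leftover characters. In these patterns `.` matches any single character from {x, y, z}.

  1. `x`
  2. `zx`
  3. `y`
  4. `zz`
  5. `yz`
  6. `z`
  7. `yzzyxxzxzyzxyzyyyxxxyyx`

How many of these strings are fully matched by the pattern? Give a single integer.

4

1 → match
2 → no match
3 → match
4 → no match
5 → no match
6 → match
7 → match
Total matched: 4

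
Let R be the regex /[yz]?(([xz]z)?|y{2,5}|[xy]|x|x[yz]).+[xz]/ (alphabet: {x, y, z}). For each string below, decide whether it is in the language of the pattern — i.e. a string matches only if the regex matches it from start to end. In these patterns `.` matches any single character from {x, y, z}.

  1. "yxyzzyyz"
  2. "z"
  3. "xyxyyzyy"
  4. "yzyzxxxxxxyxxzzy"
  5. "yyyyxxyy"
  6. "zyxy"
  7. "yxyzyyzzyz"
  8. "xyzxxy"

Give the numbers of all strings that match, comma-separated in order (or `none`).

1 → match
2 → no match
3 → no match
4 → no match
5 → no match
6 → no match
7 → match
8 → no match

1, 7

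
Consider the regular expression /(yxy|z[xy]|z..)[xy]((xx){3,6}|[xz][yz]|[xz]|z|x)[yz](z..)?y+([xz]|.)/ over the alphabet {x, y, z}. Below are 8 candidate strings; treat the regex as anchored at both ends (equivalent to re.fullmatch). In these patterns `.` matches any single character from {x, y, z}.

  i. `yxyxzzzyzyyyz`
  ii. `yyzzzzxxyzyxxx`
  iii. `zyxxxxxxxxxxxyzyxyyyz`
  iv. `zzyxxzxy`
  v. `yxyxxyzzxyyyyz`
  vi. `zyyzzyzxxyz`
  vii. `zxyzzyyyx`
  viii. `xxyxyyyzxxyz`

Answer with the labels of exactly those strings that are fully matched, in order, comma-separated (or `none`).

i → match
ii → no match
iii → match
iv → no match
v → match
vi → match
vii → match
viii → no match

i, iii, v, vi, vii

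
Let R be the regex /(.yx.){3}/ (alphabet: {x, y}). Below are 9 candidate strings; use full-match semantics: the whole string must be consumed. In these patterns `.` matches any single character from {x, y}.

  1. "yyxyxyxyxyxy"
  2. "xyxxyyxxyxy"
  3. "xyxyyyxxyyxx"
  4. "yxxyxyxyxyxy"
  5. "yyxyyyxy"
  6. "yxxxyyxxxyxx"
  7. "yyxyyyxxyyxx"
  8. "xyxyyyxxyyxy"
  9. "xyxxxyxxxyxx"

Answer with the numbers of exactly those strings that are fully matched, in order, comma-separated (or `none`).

1 → match
2 → no match
3 → match
4 → no match
5 → no match
6 → no match
7 → match
8 → match
9 → match

1, 3, 7, 8, 9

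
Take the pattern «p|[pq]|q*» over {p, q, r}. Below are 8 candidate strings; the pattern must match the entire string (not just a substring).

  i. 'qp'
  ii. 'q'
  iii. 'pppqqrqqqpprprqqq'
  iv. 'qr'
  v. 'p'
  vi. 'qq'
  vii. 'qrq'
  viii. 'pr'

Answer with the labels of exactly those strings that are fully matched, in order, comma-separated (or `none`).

ii, v, vi

i. 'qp' → no match
ii. 'q' → match
iii → no match
iv. 'qr' → no match
v. 'p' → match
vi. 'qq' → match
vii. 'qrq' → no match
viii. 'pr' → no match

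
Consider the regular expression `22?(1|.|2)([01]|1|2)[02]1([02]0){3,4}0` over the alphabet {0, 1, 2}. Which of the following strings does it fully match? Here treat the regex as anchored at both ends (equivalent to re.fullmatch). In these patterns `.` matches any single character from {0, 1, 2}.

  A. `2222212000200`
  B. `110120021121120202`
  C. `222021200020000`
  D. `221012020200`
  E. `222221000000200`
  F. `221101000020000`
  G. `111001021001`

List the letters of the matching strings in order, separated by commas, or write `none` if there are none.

A, C, D, E, F

A → match
B → no match — must start with `2`
C → match
D → match
E → match
F → match
G → no match — must start with `2`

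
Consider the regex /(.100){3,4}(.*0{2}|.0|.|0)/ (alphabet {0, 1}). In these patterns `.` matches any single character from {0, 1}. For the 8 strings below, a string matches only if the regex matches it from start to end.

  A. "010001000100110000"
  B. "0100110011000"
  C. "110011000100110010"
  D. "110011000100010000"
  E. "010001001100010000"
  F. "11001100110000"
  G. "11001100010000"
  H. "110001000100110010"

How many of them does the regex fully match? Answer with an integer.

8

A → match
B → match
C → match
D → match
E → match
F → match
G → match
H → match
Total matched: 8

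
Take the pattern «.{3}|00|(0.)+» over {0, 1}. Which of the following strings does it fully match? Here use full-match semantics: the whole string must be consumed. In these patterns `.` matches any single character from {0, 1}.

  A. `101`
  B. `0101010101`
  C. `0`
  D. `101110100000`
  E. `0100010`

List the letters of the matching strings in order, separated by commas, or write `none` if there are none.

A → match
B → match
C → no match
D → no match
E → no match

A, B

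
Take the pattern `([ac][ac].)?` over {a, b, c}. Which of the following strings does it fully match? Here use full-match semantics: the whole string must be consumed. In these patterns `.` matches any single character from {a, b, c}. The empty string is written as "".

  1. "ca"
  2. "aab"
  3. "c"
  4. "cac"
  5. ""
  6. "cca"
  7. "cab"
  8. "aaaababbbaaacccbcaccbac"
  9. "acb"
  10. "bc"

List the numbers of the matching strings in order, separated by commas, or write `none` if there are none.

1 → no match
2 → match
3 → no match
4 → match
5 → match
6 → match
7 → match
8 → no match
9 → match
10 → no match

2, 4, 5, 6, 7, 9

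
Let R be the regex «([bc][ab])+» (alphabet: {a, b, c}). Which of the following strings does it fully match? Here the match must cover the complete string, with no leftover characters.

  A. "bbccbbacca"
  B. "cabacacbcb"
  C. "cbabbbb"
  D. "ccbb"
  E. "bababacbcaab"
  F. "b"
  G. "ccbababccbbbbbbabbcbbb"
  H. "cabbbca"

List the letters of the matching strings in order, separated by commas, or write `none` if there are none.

B

A → no match
B → match
C → no match
D → no match
E → no match
F → no match
G → no match
H → no match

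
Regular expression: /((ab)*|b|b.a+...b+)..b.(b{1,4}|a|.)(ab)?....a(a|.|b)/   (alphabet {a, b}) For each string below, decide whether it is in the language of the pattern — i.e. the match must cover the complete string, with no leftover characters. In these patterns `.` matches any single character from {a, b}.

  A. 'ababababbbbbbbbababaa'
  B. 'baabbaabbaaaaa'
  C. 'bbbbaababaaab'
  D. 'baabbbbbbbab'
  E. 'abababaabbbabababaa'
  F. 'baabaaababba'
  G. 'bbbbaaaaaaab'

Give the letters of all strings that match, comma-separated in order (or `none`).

A, B, C, D, E, G

A → match
B → match
C → match
D → match
E → match
F → no match
G → match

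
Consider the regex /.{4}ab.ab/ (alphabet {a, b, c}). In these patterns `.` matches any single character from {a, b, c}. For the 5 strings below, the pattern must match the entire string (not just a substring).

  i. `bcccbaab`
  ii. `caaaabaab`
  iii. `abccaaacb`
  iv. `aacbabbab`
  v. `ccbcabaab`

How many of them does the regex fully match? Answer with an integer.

3

i → no match
ii → match
iii → no match — must end with `ab`
iv → match
v → match
Total matched: 3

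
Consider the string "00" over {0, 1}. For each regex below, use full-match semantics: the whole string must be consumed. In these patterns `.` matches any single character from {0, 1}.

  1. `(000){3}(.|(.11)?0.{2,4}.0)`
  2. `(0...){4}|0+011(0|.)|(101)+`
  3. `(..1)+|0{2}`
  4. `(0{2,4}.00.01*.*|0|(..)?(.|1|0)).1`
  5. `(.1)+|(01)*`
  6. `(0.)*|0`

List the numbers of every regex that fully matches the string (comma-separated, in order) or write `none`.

1 → no match — must start with "000"
2 → no match
3 → match
4 → no match — must end with "1"
5 → no match
6 → match

3, 6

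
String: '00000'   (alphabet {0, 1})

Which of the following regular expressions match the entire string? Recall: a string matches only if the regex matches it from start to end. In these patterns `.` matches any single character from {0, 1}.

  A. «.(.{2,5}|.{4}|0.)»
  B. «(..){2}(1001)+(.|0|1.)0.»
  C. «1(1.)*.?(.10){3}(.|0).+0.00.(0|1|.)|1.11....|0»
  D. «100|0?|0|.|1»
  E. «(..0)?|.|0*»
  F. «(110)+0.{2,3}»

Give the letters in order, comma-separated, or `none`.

A → match
B → no match
C → no match
D → no match
E → match
F → no match — must start with '110'

A, E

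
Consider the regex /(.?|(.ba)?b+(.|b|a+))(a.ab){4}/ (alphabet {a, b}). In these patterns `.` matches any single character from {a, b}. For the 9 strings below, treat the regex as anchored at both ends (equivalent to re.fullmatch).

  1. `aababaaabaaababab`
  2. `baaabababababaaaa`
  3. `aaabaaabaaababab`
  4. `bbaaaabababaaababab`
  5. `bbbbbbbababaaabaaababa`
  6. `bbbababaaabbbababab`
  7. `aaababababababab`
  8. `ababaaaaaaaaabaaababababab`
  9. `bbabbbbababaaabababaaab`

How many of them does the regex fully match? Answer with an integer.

6

1 → match
2 → no match — must end with `ab`
3 → match
4 → match
5 → no match — must end with `ab`
6 → no match
7 → match
8 → match
9 → match
Total matched: 6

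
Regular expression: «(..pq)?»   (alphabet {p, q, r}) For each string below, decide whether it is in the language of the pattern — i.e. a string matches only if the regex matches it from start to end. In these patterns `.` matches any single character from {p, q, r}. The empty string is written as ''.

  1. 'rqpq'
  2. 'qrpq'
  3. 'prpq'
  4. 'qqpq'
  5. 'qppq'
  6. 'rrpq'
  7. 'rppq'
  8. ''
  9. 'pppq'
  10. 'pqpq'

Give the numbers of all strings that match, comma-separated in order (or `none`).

1. 'rqpq' → match
2. 'qrpq' → match
3. 'prpq' → match
4. 'qqpq' → match
5. 'qppq' → match
6. 'rrpq' → match
7. 'rppq' → match
8. '' → match
9. 'pppq' → match
10. 'pqpq' → match

1, 2, 3, 4, 5, 6, 7, 8, 9, 10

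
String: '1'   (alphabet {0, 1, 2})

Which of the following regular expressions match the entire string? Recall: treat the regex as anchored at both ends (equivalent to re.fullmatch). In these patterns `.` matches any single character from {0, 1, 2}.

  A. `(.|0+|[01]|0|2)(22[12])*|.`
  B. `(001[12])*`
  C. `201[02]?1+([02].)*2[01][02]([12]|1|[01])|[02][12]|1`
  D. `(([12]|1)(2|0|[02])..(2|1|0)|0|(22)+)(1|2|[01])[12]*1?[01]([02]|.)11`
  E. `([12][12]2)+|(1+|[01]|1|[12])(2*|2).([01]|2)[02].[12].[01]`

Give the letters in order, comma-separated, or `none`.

A, C

A → match
B → no match
C → match
D → no match — must end with '11'
E → no match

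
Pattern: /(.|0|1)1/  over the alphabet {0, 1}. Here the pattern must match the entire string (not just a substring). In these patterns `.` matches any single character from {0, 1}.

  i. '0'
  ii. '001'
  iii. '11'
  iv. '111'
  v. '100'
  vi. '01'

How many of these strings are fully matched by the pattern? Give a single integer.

i → no match — must end with '1'
ii → no match
iii → match
iv → no match
v → no match — must end with '1'
vi → match
Total matched: 2

2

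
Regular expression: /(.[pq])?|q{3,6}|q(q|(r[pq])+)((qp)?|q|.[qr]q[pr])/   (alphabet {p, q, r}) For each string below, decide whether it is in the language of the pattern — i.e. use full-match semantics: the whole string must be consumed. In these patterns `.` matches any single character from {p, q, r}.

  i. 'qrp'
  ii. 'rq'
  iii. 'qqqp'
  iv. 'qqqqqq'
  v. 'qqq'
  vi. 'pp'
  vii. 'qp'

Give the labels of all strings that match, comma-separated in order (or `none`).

i → match
ii → match
iii → match
iv → match
v → match
vi → match
vii → match

i, ii, iii, iv, v, vi, vii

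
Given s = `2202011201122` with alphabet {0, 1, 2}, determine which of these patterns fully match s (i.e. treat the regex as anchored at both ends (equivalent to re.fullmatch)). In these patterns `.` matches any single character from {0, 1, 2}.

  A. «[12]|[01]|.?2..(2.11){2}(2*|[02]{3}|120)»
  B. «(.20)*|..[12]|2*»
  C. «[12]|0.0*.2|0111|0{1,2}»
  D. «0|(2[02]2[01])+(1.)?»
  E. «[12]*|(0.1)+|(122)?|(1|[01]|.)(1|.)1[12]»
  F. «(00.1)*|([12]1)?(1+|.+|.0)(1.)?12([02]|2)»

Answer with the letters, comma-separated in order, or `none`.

A → match
B → no match
C → no match
D → no match
E → no match
F → match

A, F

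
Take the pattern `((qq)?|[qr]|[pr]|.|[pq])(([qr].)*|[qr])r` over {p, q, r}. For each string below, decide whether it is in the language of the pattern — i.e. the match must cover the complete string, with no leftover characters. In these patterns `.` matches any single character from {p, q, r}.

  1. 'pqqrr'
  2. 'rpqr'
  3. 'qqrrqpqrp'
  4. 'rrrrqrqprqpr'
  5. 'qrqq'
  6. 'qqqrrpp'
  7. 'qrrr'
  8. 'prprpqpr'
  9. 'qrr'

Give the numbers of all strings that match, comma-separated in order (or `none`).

1 → no match
2 → no match
3 → no match — must end with 'r'
4 → no match
5 → no match — must end with 'r'
6 → no match — must end with 'r'
7 → match
8 → match
9 → match

7, 8, 9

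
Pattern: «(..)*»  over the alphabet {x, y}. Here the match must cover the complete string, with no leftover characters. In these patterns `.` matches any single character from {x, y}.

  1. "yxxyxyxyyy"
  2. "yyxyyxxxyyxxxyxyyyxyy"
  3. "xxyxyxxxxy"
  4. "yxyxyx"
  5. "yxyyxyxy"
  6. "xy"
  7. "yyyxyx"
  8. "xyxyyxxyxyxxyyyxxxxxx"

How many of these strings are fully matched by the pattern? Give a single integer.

6

1. "yxxyxyxyyy" → match
2 → no match
3. "xxyxyxxxxy" → match
4. "yxyxyx" → match
5. "yxyyxyxy" → match
6. "xy" → match
7. "yyyxyx" → match
8 → no match
Total matched: 6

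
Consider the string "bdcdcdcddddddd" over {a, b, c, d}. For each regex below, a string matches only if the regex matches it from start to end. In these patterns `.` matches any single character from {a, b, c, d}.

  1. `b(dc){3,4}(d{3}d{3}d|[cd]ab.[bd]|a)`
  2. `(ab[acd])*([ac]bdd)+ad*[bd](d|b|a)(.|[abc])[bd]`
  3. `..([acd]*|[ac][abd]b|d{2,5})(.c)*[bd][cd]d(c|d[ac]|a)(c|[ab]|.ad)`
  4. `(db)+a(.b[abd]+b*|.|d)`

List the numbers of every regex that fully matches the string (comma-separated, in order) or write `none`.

1

1 → match
2 → no match
3 → no match
4 → no match — must start with "db"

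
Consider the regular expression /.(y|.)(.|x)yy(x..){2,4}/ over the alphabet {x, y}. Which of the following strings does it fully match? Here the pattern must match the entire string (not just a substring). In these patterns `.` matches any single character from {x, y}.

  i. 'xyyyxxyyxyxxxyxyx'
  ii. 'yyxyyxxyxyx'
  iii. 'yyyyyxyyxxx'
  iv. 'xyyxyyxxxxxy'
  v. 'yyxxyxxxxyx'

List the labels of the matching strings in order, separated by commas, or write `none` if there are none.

i → no match
ii → match
iii → match
iv → no match
v → no match

ii, iii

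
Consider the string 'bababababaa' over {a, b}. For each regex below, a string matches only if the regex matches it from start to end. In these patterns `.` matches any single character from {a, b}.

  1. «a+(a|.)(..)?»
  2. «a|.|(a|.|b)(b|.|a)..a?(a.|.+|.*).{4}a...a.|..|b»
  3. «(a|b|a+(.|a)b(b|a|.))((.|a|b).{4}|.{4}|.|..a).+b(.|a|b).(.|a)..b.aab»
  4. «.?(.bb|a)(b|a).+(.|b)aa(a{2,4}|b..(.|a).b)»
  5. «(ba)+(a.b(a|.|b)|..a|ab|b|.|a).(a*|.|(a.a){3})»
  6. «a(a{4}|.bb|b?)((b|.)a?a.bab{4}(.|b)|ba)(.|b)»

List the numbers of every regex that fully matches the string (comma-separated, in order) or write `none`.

5

1 → no match — must start with 'a'
2 → no match
3 → no match — must end with 'aab'
4 → no match
5 → match
6 → no match — must start with 'a'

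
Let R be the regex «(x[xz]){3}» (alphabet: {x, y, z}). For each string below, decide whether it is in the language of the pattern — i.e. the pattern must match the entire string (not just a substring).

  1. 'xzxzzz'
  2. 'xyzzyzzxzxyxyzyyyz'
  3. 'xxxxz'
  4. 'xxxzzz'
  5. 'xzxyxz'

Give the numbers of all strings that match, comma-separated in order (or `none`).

none

1 → no match
2 → no match
3 → no match
4 → no match
5 → no match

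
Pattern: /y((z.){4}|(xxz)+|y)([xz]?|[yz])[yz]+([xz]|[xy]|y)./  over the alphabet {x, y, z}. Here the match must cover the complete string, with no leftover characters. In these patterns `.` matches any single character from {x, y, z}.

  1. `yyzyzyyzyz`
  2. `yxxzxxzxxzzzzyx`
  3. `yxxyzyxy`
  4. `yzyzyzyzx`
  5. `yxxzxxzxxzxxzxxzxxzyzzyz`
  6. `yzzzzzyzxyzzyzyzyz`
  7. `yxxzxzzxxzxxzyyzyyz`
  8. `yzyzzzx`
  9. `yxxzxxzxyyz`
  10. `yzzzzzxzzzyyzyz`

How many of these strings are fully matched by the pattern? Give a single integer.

1. `yyzyzyyzyz` → match
2 → match
3. `yxxyzyxy` → no match
4. `yzyzyzyzx` → no match
5 → match
6 → match
7 → no match
8. `yzyzzzx` → no match
9. `yxxzxxzxyyz` → match
10 → match
Total matched: 6

6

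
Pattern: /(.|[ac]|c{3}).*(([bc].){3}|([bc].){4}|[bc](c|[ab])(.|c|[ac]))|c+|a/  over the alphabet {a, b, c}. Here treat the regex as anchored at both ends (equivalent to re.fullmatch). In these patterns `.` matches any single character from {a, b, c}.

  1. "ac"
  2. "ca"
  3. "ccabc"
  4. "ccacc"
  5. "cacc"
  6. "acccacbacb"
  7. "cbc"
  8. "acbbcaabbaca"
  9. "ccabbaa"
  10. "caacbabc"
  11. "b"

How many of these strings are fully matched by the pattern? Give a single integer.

1

1 → no match
2 → no match
3 → no match
4 → no match
5 → no match
6 → no match
7 → no match
8 → no match
9 → match
10 → no match
11 → no match
Total matched: 1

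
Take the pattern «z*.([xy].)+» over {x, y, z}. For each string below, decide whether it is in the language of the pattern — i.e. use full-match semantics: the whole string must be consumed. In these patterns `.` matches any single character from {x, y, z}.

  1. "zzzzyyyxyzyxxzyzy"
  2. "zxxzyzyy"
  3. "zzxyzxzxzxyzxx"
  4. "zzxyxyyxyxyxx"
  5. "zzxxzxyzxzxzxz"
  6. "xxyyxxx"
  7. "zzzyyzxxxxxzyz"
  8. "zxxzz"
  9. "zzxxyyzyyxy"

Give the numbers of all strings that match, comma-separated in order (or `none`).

1 → no match
2 → match
3 → no match
4 → match
5 → no match
6 → match
7 → match
8 → no match
9 → match

2, 4, 6, 7, 9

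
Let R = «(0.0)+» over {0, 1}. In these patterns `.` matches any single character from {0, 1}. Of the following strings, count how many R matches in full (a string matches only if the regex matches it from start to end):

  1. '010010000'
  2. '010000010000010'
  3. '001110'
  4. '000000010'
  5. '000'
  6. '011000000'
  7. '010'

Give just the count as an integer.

5

1 → match
2 → match
3 → no match
4 → match
5 → match
6 → no match
7 → match
Total matched: 5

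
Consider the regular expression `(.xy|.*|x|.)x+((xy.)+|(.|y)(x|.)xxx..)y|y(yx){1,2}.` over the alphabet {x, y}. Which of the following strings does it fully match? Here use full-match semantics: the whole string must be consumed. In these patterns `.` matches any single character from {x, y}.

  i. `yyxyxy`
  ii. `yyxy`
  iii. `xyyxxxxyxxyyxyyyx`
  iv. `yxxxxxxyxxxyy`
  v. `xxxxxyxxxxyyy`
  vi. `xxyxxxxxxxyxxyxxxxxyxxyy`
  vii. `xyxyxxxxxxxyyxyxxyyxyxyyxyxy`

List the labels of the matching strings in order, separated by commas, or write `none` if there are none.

i. `yyxyxy` → match
ii. `yyxy` → match
iii → no match
iv → no match
v → match
vi → no match
vii → no match

i, ii, v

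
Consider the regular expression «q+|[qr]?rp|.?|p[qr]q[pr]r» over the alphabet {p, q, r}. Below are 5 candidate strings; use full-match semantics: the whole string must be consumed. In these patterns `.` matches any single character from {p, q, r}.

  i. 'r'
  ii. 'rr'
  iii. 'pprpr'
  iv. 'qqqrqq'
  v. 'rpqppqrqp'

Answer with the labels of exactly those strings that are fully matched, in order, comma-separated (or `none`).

i

i → match
ii → no match
iii → no match
iv → no match
v → no match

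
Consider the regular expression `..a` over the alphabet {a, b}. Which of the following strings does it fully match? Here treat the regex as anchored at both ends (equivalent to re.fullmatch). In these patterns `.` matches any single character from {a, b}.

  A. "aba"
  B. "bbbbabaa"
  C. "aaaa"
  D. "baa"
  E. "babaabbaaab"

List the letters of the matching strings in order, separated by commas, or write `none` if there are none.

A, D

A → match
B → no match
C → no match
D → match
E → no match — must end with "a"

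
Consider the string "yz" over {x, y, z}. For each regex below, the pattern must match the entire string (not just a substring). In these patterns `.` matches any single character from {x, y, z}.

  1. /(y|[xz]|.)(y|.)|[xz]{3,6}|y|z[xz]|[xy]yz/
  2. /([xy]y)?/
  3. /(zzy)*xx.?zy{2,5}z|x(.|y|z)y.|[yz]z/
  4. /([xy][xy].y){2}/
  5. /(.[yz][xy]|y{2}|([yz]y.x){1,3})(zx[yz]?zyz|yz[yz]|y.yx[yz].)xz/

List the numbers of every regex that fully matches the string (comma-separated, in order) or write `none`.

1 → match
2 → no match
3 → match
4 → no match — must end with "y"
5 → no match — must end with "xz"

1, 3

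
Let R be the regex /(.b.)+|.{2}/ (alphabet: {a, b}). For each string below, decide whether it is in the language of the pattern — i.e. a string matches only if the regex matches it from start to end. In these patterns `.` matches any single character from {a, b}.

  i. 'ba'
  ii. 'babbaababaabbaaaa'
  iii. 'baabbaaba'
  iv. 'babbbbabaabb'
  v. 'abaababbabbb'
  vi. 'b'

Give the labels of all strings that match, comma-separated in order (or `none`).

i, v

i → match
ii → no match
iii → no match
iv → no match
v → match
vi → no match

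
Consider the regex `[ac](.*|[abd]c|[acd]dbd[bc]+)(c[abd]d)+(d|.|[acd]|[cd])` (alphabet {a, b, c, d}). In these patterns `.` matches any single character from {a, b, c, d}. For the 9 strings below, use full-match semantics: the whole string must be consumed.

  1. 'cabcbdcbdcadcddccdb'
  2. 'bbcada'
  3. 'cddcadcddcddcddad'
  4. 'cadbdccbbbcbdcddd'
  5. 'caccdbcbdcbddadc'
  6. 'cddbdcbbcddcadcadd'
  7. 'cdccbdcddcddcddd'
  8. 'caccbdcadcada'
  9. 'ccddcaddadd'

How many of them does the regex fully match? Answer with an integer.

1 → no match
2 → no match
3 → no match
4 → match
5 → no match
6 → match
7 → match
8 → match
9 → no match
Total matched: 4

4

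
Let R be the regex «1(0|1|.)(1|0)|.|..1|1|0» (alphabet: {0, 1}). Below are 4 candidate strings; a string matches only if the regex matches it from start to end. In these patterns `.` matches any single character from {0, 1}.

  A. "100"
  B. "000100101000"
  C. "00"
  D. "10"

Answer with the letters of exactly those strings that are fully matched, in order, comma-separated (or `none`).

A → match
B → no match
C → no match
D → no match

A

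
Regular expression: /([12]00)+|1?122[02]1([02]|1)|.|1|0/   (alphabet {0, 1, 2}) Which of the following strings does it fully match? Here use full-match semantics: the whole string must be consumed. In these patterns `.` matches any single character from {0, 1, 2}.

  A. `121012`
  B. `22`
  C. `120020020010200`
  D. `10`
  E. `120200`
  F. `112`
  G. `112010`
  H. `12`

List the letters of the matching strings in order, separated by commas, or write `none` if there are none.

A. `121012` → no match
B. `22` → no match
C → no match
D. `10` → no match
E. `120200` → no match
F. `112` → no match
G. `112010` → no match
H. `12` → no match

none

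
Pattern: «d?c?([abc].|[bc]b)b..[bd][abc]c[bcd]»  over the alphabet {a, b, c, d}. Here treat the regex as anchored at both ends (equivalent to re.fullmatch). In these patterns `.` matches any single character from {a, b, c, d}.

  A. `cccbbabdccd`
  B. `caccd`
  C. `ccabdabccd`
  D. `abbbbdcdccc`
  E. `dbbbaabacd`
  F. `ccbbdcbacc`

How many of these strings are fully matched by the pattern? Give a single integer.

A → no match
B → no match
C → match
D → no match
E → match
F → match
Total matched: 3

3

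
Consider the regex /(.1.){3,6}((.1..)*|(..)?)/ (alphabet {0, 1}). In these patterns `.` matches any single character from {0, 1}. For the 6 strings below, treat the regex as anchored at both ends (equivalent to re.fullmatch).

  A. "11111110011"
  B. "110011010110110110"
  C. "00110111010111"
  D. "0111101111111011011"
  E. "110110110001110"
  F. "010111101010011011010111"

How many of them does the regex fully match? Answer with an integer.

1

A. "11111110011" → no match
B → match
C → no match
D → no match
E → no match
F → no match
Total matched: 1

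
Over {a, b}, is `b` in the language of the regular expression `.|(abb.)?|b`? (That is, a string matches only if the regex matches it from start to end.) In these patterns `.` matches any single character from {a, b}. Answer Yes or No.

Yes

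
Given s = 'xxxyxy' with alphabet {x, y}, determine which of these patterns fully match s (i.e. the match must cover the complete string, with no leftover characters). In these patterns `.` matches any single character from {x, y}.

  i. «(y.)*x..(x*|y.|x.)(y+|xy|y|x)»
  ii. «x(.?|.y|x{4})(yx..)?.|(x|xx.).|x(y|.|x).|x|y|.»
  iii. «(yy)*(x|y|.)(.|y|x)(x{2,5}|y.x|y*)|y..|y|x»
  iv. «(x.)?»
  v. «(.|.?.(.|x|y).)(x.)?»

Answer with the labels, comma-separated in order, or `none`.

i → match
ii → no match
iii → no match
iv → no match
v → match

i, v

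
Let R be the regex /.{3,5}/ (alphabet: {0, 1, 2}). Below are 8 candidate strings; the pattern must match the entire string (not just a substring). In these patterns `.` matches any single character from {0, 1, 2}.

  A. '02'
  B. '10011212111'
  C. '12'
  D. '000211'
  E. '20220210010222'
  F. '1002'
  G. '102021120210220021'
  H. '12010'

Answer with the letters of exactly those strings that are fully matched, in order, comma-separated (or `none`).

F, H

A. '02' → no match
B. '10011212111' → no match
C. '12' → no match
D. '000211' → no match
E → no match
F. '1002' → match
G → no match
H. '12010' → match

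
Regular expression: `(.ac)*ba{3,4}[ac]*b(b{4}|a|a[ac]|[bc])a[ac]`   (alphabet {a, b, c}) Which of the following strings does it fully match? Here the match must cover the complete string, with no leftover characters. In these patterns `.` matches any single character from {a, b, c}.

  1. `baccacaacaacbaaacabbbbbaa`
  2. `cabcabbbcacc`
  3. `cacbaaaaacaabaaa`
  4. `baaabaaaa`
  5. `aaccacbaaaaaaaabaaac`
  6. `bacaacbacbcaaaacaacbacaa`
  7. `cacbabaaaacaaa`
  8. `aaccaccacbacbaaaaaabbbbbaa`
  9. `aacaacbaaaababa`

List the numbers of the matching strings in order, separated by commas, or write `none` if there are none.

1, 3, 4, 5, 8

1 → match
2 → no match
3 → match
4 → match
5 → match
6 → no match
7 → no match
8 → match
9 → no match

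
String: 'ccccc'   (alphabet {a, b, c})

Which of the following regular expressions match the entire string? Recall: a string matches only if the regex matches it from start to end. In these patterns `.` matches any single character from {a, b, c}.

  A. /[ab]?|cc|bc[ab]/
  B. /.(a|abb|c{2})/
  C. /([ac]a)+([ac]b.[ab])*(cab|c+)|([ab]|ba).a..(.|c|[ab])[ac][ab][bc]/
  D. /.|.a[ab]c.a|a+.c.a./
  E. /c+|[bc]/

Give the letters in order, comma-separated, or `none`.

E

A → no match
B → no match
C → no match
D → no match
E → match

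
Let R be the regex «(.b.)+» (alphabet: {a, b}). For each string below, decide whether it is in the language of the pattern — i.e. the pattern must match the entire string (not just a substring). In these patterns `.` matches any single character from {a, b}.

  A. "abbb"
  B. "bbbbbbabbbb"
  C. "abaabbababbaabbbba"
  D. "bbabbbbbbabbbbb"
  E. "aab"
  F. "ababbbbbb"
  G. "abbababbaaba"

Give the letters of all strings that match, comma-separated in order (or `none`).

A → no match
B → no match
C → match
D → match
E → no match
F → match
G → match

C, D, F, G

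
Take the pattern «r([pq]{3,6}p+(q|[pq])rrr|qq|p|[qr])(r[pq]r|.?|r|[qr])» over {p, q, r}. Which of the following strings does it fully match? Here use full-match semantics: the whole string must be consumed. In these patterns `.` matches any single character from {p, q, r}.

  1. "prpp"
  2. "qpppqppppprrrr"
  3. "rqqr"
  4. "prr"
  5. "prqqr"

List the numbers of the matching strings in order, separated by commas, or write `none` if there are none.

1 → no match — must start with "r"
2 → no match — must start with "r"
3 → match
4 → no match — must start with "r"
5 → no match — must start with "r"

3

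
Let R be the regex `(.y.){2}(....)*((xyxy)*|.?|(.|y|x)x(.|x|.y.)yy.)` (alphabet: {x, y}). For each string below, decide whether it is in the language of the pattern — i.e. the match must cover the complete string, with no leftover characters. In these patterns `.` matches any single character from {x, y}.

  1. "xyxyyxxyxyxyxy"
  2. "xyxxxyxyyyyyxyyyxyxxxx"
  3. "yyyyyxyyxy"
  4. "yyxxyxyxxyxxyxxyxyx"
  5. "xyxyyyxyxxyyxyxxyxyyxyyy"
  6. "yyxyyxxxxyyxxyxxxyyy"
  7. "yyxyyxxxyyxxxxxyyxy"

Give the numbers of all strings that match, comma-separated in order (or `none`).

1 → match
2 → no match
3 → match
4 → match
5 → no match
6 → match
7 → match

1, 3, 4, 6, 7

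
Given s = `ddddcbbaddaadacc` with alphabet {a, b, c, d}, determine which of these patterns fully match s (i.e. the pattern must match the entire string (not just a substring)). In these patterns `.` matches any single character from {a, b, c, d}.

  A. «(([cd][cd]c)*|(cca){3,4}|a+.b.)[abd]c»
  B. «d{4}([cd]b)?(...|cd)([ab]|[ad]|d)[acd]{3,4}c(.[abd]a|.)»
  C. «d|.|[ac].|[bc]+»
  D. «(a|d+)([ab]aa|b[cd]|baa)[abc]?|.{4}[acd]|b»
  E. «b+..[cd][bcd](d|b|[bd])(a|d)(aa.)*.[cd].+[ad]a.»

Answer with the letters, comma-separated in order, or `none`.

A → no match
B → match
C → no match
D → no match
E → no match — must start with `b`

B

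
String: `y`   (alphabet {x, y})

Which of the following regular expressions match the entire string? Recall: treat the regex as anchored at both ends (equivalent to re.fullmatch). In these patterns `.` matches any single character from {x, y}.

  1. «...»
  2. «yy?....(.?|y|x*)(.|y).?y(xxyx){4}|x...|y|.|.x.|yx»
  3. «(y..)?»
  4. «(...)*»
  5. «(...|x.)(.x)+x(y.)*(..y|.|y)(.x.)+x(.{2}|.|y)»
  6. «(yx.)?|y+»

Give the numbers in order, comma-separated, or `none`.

2, 6

1 → no match
2 → match
3 → no match
4 → no match
5 → no match
6 → match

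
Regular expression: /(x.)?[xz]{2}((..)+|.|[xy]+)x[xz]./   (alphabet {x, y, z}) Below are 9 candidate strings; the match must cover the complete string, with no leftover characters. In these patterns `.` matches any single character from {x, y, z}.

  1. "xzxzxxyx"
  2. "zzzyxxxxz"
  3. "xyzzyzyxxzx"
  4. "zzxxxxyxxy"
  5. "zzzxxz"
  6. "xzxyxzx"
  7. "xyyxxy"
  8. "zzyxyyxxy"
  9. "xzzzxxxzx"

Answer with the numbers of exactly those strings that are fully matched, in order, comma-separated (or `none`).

1 → no match
2 → match
3 → match
4 → match
5 → match
6 → match
7 → no match
8 → match
9 → match

2, 3, 4, 5, 6, 8, 9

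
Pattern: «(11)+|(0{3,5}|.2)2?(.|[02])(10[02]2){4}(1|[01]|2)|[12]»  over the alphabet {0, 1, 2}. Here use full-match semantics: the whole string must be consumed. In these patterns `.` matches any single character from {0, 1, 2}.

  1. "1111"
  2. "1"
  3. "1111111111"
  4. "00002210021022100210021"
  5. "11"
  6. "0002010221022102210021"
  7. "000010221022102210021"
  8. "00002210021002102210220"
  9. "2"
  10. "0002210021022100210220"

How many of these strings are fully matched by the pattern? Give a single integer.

10

1 → match
2 → match
3 → match
4 → match
5 → match
6 → match
7 → match
8 → match
9 → match
10 → match
Total matched: 10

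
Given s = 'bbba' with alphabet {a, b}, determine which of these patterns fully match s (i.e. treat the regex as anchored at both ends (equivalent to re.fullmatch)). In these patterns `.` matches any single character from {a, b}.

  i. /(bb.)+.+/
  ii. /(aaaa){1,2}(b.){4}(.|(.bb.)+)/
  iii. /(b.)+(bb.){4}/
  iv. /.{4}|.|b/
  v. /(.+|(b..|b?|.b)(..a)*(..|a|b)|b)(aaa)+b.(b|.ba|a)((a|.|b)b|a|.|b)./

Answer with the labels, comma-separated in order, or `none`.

i → match
ii → no match — must start with 'aaaa'
iii → no match
iv → match
v → no match

i, iv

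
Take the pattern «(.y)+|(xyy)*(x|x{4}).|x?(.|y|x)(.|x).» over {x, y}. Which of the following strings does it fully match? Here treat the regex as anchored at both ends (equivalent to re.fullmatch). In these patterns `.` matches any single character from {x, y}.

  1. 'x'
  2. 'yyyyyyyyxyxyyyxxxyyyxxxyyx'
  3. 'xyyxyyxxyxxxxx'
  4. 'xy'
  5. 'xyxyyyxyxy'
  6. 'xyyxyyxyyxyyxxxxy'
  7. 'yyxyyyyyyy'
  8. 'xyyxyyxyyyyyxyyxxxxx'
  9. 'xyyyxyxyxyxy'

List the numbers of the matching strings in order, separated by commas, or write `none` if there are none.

4, 5, 6, 7, 9

1 → no match
2 → no match
3 → no match
4 → match
5 → match
6 → match
7 → match
8 → no match
9 → match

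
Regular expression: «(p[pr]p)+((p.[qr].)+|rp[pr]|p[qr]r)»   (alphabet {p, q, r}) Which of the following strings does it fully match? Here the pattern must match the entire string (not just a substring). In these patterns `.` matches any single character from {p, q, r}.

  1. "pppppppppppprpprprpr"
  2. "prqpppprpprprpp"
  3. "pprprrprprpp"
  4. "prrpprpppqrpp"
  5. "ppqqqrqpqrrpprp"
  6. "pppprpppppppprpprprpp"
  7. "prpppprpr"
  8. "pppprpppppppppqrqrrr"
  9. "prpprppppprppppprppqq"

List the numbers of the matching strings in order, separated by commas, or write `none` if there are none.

1 → no match
2 → no match
3 → no match
4 → no match
5 → no match
6 → match
7 → match
8 → no match
9 → no match

6, 7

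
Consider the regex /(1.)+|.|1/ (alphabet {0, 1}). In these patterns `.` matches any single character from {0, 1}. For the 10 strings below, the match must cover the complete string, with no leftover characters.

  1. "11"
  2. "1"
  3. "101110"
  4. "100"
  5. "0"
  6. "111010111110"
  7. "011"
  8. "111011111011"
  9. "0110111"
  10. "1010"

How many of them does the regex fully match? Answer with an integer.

1. "11" → match
2. "1" → match
3. "101110" → match
4. "100" → no match
5. "0" → match
6. "111010111110" → match
7. "011" → no match
8. "111011111011" → match
9. "0110111" → no match
10. "1010" → match
Total matched: 7

7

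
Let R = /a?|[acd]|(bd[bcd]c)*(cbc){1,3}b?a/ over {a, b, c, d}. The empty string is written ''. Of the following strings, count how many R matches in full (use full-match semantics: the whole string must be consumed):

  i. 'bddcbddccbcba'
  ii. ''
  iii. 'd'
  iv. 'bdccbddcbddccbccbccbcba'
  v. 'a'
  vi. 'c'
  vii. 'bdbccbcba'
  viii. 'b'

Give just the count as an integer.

7

i → match
ii. '' → match
iii. 'd' → match
iv → match
v. 'a' → match
vi. 'c' → match
vii. 'bdbccbcba' → match
viii. 'b' → no match
Total matched: 7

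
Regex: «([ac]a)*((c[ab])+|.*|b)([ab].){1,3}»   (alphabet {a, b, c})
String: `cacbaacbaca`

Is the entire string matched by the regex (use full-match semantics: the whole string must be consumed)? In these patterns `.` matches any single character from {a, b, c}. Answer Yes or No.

No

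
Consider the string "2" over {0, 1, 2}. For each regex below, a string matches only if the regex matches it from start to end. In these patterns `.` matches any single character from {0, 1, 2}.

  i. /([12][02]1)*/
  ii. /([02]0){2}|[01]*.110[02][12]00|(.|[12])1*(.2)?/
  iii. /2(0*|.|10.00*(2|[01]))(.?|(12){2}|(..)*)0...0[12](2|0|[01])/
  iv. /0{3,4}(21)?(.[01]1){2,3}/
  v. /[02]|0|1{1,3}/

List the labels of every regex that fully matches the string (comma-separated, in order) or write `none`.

ii, v

i → no match
ii → match
iii → no match
iv → no match — must start with "0"
v → match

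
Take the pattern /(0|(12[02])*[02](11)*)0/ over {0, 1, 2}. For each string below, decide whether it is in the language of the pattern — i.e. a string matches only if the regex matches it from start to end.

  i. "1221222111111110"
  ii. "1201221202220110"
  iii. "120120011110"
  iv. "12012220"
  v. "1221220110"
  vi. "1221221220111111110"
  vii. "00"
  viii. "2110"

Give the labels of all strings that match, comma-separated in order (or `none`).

i → match
ii → no match
iii → match
iv → match
v → match
vi → match
vii → match
viii → match

i, iii, iv, v, vi, vii, viii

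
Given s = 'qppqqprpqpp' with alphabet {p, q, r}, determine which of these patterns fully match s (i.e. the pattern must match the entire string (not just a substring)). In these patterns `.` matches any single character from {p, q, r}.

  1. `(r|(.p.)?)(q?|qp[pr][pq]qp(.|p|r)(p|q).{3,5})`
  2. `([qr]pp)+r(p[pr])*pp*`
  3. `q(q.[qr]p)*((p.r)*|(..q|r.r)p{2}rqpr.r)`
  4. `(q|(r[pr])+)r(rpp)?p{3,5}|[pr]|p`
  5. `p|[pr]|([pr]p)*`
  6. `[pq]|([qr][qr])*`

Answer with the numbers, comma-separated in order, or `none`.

1

1 → match
2 → no match
3 → no match
4 → no match
5 → no match
6 → no match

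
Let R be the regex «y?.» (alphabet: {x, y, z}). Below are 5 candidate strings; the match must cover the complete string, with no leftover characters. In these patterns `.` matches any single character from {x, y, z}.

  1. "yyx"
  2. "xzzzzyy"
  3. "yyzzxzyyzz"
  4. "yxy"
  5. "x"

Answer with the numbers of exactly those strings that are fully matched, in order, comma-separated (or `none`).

5

1 → no match
2 → no match
3 → no match
4 → no match
5 → match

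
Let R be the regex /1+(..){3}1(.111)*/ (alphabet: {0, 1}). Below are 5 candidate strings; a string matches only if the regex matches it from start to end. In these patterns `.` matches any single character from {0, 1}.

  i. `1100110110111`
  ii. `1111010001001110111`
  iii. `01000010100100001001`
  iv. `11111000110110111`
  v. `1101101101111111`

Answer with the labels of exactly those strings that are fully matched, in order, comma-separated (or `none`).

i → match
ii → no match
iii → no match — must start with `1`
iv → no match
v → match

i, v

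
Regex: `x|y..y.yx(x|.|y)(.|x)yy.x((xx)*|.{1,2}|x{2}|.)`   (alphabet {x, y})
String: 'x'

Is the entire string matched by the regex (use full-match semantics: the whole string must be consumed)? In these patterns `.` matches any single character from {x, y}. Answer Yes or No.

Yes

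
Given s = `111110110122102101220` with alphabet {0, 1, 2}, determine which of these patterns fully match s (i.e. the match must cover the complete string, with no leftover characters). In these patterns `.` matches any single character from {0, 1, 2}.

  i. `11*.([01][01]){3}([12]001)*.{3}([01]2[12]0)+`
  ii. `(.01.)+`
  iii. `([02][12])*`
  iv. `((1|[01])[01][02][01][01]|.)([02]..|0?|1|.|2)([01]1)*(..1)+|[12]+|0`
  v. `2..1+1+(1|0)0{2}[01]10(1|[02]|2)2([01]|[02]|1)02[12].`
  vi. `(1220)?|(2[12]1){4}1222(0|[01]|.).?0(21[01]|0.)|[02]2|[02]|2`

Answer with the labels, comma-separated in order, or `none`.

i → match
ii → no match
iii → no match
iv → no match
v → no match — must start with `2`
vi → no match

i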